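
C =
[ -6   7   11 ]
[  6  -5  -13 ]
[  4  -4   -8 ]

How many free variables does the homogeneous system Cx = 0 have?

1

Row reduce to echelon form.
R2 ← R2 + R1: [0, 2, -2]
R3 ← R3 + (2/3)·R1: [0, 2/3, -2/3]
R3 ← R3 − (1/3)·R2: [0, 0, 0]
2 nonzero rows, so rank(C) = 2.
C has 3 columns; by rank–nullity, nullity = 3 − 2 = 1.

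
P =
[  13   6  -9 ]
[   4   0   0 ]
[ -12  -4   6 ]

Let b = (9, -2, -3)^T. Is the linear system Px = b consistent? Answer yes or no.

no

Row reduce the augmented matrix [P | b].
R2 ← R2 − (4/13)·R1: [0, -24/13, 36/13, -62/13]
R3 ← R3 + (12/13)·R1: [0, 20/13, -30/13, 69/13]
R3 ← R3 + (5/6)·R2: [0, 0, 0, 4/3]
The echelon form has 3 nonzero rows; the last pivot sits in the augmented column, so rank(P) = 2 but rank([P|b]) = 3.
Since the ranks differ, the system is inconsistent.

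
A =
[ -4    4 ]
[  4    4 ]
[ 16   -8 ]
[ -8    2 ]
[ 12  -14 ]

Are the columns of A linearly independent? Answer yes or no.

yes

Row reduce A to echelon form.
R2 ← R2 + R1: [0, 8]
R3 ← R3 + (4)·R1: [0, 8]
R4 ← R4 − (2)·R1: [0, -6]
R5 ← R5 + (3)·R1: [0, -2]
R3 ← R3 − R2: [0, 0]
R4 ← R4 + (3/4)·R2: [0, 0]
R5 ← R5 + (1/4)·R2: [0, 0]
2 pivots among 2 columns.
Every column is a pivot column, so the columns are linearly independent.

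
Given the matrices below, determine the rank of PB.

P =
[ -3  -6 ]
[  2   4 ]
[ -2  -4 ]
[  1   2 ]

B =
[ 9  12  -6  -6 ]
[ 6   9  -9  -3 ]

First compute PB:
[[-63, -90,  72,  36],
 [ 42,  60, -48, -24],
 [-42, -60,  48,  24],
 [ 21,  30, -24, -12]]
Now row reduce the product.
R2 ← R2 + (2/3)·R1: [0, 0, 0, 0]
R3 ← R3 − (2/3)·R1: [0, 0, 0, 0]
R4 ← R4 + (1/3)·R1: [0, 0, 0, 0]
1 nonzero row, so rank(PB) = 1.

1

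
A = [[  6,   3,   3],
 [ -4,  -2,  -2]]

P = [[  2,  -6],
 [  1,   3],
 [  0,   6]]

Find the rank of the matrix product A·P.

1

First compute AP:
[[ 15,  -9],
 [-10,   6]]
Now row reduce the product.
R2 ← R2 + (2/3)·R1: [0, 0]
1 nonzero row, so rank(AP) = 1.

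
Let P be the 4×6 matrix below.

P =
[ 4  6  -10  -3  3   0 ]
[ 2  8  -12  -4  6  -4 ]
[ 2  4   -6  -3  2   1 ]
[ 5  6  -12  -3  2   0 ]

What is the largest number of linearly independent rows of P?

Row reduce to echelon form.
R2 ← R2 − (1/2)·R1: [0, 5, -7, -5/2, 9/2, -4]
R3 ← R3 − (1/2)·R1: [0, 1, -1, -3/2, 1/2, 1]
R4 ← R4 − (5/4)·R1: [0, -3/2, 1/2, 3/4, -7/4, 0]
R3 ← R3 − (1/5)·R2: [0, 0, 2/5, -1, -2/5, 9/5]
R4 ← R4 + (3/10)·R2: [0, 0, -8/5, 0, -2/5, -6/5]
R4 ← R4 + (4)·R3: [0, 0, 0, -4, -2, 6]
Echelon form has 4 nonzero rows, so rank(P) = 4.
The rank gives the maximum number of linearly independent rows: 4.

4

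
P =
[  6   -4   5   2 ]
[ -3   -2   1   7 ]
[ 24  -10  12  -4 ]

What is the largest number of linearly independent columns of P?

Row reduce to echelon form.
R2 ← R2 + (1/2)·R1: [0, -4, 7/2, 8]
R3 ← R3 − (4)·R1: [0, 6, -8, -12]
R3 ← R3 + (3/2)·R2: [0, 0, -11/4, 0]
Echelon form has 3 nonzero rows, so rank(P) = 3.
The rank gives the maximum number of linearly independent columns: 3.

3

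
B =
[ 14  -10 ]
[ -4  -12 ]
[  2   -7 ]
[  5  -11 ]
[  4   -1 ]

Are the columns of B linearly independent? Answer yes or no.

Row reduce B to echelon form.
R2 ← R2 + (2/7)·R1: [0, -104/7]
R3 ← R3 − (1/7)·R1: [0, -39/7]
R4 ← R4 − (5/14)·R1: [0, -52/7]
R5 ← R5 − (2/7)·R1: [0, 13/7]
R3 ← R3 − (3/8)·R2: [0, 0]
R4 ← R4 − (1/2)·R2: [0, 0]
R5 ← R5 + (1/8)·R2: [0, 0]
2 pivots among 2 columns.
Every column is a pivot column, so the columns are linearly independent.

yes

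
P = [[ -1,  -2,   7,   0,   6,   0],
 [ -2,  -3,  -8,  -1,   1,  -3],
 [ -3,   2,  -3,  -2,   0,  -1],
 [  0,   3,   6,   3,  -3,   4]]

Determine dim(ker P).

Row reduce to echelon form.
R2 ← R2 − (2)·R1: [0, 1, -22, -1, -11, -3]
R3 ← R3 − (3)·R1: [0, 8, -24, -2, -18, -1]
R3 ← R3 − (8)·R2: [0, 0, 152, 6, 70, 23]
R4 ← R4 − (3)·R2: [0, 0, 72, 6, 30, 13]
R4 ← R4 − (9/19)·R3: [0, 0, 0, 60/19, -60/19, 40/19]
4 nonzero rows, so rank(P) = 4.
P has 6 columns; by rank–nullity, nullity = 6 − 4 = 2.

2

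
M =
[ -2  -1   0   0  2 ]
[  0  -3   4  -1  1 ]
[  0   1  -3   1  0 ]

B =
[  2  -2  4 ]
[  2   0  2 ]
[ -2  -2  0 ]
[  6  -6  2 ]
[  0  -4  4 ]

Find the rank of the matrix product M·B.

3

First compute MB:
[[ -6,  -4,  -2],
 [-20,  -6,  -4],
 [ 14,   0,   4]]
Now row reduce the product.
R2 ← R2 − (10/3)·R1: [0, 22/3, 8/3]
R3 ← R3 + (7/3)·R1: [0, -28/3, -2/3]
R3 ← R3 + (14/11)·R2: [0, 0, 30/11]
3 nonzero rows, so rank(MB) = 3.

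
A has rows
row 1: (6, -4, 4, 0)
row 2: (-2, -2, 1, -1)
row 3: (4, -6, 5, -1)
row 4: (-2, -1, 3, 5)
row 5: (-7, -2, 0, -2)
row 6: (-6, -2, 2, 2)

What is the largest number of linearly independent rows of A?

3

Row reduce to echelon form.
R2 ← R2 + (1/3)·R1: [0, -10/3, 7/3, -1]
R3 ← R3 − (2/3)·R1: [0, -10/3, 7/3, -1]
R4 ← R4 + (1/3)·R1: [0, -7/3, 13/3, 5]
R5 ← R5 + (7/6)·R1: [0, -20/3, 14/3, -2]
R6 ← R6 + R1: [0, -6, 6, 2]
R3 ← R3 − R2: [0, 0, 0, 0]
R4 ← R4 − (7/10)·R2: [0, 0, 27/10, 57/10]
R5 ← R5 − (2)·R2: [0, 0, 0, 0]
R6 ← R6 − (9/5)·R2: [0, 0, 9/5, 19/5]
Swap R3 ↔ R4
R6 ← R6 − (2/3)·R3: [0, 0, 0, 0]
Echelon form has 3 nonzero rows, so rank(A) = 3.
The rank gives the maximum number of linearly independent rows: 3.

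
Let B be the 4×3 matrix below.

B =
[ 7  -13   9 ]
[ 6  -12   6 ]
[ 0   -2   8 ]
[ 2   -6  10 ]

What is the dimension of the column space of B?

Row reduce to echelon form.
R2 ← R2 − (6/7)·R1: [0, -6/7, -12/7]
R4 ← R4 − (2/7)·R1: [0, -16/7, 52/7]
R3 ← R3 − (7/3)·R2: [0, 0, 12]
R4 ← R4 − (8/3)·R2: [0, 0, 12]
R4 ← R4 − R3: [0, 0, 0]
Echelon form has 3 nonzero rows, so rank(B) = 3.
The column space has dimension equal to the rank: 3.

3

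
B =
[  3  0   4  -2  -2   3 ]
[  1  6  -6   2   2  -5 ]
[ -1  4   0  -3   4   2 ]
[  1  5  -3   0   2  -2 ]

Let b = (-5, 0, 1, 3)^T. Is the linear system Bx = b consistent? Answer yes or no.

Row reduce the augmented matrix [B | b].
R2 ← R2 − (1/3)·R1: [0, 6, -22/3, 8/3, 8/3, -6, 5/3]
R3 ← R3 + (1/3)·R1: [0, 4, 4/3, -11/3, 10/3, 3, -2/3]
R4 ← R4 − (1/3)·R1: [0, 5, -13/3, 2/3, 8/3, -3, 14/3]
R3 ← R3 − (2/3)·R2: [0, 0, 56/9, -49/9, 14/9, 7, -16/9]
R4 ← R4 − (5/6)·R2: [0, 0, 16/9, -14/9, 4/9, 2, 59/18]
R4 ← R4 − (2/7)·R3: [0, 0, 0, 0, 0, 0, 53/14]
The echelon form has 4 nonzero rows; the last pivot sits in the augmented column, so rank(B) = 3 but rank([B|b]) = 4.
Since the ranks differ, the system is inconsistent.

no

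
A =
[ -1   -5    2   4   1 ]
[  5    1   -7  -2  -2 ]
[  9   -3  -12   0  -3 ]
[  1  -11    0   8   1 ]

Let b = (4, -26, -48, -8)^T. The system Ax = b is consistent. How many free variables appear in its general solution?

Row reduce the augmented matrix [A | b].
R2 ← R2 + (5)·R1: [0, -24, 3, 18, 3, -6]
R3 ← R3 + (9)·R1: [0, -48, 6, 36, 6, -12]
R4 ← R4 + R1: [0, -16, 2, 12, 2, -4]
R3 ← R3 − (2)·R2: [0, 0, 0, 0, 0, 0]
R4 ← R4 − (2/3)·R2: [0, 0, 0, 0, 0, 0]
The echelon form has 2 nonzero rows, and every pivot lies in the first 5 columns, so rank(A) = rank([A|b]) = 2.
The system is consistent.
Free variables = (unknowns) − (rank) = 5 − 2 = 3.

3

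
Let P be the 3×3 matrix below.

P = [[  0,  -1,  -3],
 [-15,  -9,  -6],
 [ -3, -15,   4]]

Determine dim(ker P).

0

Row reduce to echelon form.
Swap R1 ↔ R2
R3 ← R3 − (1/5)·R1: [0, -66/5, 26/5]
R3 ← R3 − (66/5)·R2: [0, 0, 224/5]
3 nonzero rows, so rank(P) = 3.
P has 3 columns; by rank–nullity, nullity = 3 − 3 = 0.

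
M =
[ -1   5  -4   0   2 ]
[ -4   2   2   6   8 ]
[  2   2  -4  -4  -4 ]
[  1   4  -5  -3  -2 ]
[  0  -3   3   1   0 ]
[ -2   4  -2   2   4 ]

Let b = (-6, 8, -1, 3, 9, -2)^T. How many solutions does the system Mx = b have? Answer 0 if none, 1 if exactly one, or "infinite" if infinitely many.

0

Row reduce the augmented matrix [M | b].
R2 ← R2 − (4)·R1: [0, -18, 18, 6, 0, 32]
R3 ← R3 + (2)·R1: [0, 12, -12, -4, 0, -13]
R4 ← R4 + R1: [0, 9, -9, -3, 0, -3]
R6 ← R6 − (2)·R1: [0, -6, 6, 2, 0, 10]
R3 ← R3 + (2/3)·R2: [0, 0, 0, 0, 0, 25/3]
R4 ← R4 + (1/2)·R2: [0, 0, 0, 0, 0, 13]
R5 ← R5 − (1/6)·R2: [0, 0, 0, 0, 0, 11/3]
R6 ← R6 − (1/3)·R2: [0, 0, 0, 0, 0, -2/3]
R4 ← R4 − (39/25)·R3: [0, 0, 0, 0, 0, 0]
R5 ← R5 − (11/25)·R3: [0, 0, 0, 0, 0, 0]
R6 ← R6 + (2/25)·R3: [0, 0, 0, 0, 0, 0]
The echelon form has 3 nonzero rows; the last pivot sits in the augmented column, so rank(M) = 2 but rank([M|b]) = 3.
Since the ranks differ, the system is inconsistent.
It has no solutions.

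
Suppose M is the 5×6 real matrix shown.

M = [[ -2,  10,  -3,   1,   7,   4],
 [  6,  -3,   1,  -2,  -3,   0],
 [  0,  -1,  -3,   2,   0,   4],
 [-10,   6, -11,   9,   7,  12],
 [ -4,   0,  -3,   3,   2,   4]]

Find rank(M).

4

Row reduce to echelon form.
R2 ← R2 + (3)·R1: [0, 27, -8, 1, 18, 12]
R4 ← R4 − (5)·R1: [0, -44, 4, 4, -28, -8]
R5 ← R5 − (2)·R1: [0, -20, 3, 1, -12, -4]
R3 ← R3 + (1/27)·R2: [0, 0, -89/27, 55/27, 2/3, 40/9]
R4 ← R4 + (44/27)·R2: [0, 0, -244/27, 152/27, 4/3, 104/9]
R5 ← R5 + (20/27)·R2: [0, 0, -79/27, 47/27, 4/3, 44/9]
R4 ← R4 − (244/89)·R3: [0, 0, 0, 4/89, -44/89, -56/89]
R5 ← R5 − (79/89)·R3: [0, 0, 0, -6/89, 66/89, 84/89]
R5 ← R5 + (3/2)·R4: [0, 0, 0, 0, 0, 0]
Echelon form has 4 nonzero rows, so rank(M) = 4.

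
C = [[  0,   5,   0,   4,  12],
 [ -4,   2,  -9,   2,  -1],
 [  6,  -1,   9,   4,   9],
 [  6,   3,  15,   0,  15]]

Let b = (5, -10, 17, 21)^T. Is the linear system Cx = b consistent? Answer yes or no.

Row reduce the augmented matrix [C | b].
Swap R1 ↔ R2
R3 ← R3 + (3/2)·R1: [0, 2, -9/2, 7, 15/2, 2]
R4 ← R4 + (3/2)·R1: [0, 6, 3/2, 3, 27/2, 6]
R3 ← R3 − (2/5)·R2: [0, 0, -9/2, 27/5, 27/10, 0]
R4 ← R4 − (6/5)·R2: [0, 0, 3/2, -9/5, -9/10, 0]
R4 ← R4 + (1/3)·R3: [0, 0, 0, 0, 0, 0]
The echelon form has 3 nonzero rows, and every pivot lies in the first 5 columns, so rank(C) = rank([C|b]) = 3.
The system is consistent.

yes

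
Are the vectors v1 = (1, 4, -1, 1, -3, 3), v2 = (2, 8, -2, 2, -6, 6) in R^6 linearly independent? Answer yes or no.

Form the matrix with these vectors as rows and row reduce.
R2 ← R2 − (2)·R1: [0, 0, 0, 0, 0, 0]
1 nonzero row, so the 2 vectors span a space of dimension 1.
Since 1 < 2, the vectors are linearly dependent.

no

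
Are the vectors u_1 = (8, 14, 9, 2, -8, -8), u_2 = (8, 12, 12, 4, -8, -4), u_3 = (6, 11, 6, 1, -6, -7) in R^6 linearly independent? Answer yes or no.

Form the matrix with these vectors as rows and row reduce.
R2 ← R2 − R1: [0, -2, 3, 2, 0, 4]
R3 ← R3 − (3/4)·R1: [0, 1/2, -3/4, -1/2, 0, -1]
R3 ← R3 + (1/4)·R2: [0, 0, 0, 0, 0, 0]
2 nonzero rows, so the 3 vectors span a space of dimension 2.
Since 2 < 3, the vectors are linearly dependent.

no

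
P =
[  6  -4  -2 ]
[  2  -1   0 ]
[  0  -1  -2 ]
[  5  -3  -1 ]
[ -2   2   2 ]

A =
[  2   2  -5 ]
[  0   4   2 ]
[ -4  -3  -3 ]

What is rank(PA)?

First compute PA:
[[ 20,   2, -32],
 [  4,   0, -12],
 [  8,   2,   4],
 [ 14,   1, -28],
 [-12,  -2,   8]]
Now row reduce the product.
R2 ← R2 − (1/5)·R1: [0, -2/5, -28/5]
R3 ← R3 − (2/5)·R1: [0, 6/5, 84/5]
R4 ← R4 − (7/10)·R1: [0, -2/5, -28/5]
R5 ← R5 + (3/5)·R1: [0, -4/5, -56/5]
R3 ← R3 + (3)·R2: [0, 0, 0]
R4 ← R4 − R2: [0, 0, 0]
R5 ← R5 − (2)·R2: [0, 0, 0]
2 nonzero rows, so rank(PA) = 2.

2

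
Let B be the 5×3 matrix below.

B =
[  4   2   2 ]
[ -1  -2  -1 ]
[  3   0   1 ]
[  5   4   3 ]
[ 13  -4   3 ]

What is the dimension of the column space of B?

2

Row reduce to echelon form.
R2 ← R2 + (1/4)·R1: [0, -3/2, -1/2]
R3 ← R3 − (3/4)·R1: [0, -3/2, -1/2]
R4 ← R4 − (5/4)·R1: [0, 3/2, 1/2]
R5 ← R5 − (13/4)·R1: [0, -21/2, -7/2]
R3 ← R3 − R2: [0, 0, 0]
R4 ← R4 + R2: [0, 0, 0]
R5 ← R5 − (7)·R2: [0, 0, 0]
Echelon form has 2 nonzero rows, so rank(B) = 2.
The column space has dimension equal to the rank: 2.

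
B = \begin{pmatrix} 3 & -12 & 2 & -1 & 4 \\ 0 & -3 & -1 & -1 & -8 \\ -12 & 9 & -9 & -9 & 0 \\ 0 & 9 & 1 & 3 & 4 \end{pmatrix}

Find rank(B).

Row reduce to echelon form.
R3 ← R3 + (4)·R1: [0, -39, -1, -13, 16]
R3 ← R3 − (13)·R2: [0, 0, 12, 0, 120]
R4 ← R4 + (3)·R2: [0, 0, -2, 0, -20]
R4 ← R4 + (1/6)·R3: [0, 0, 0, 0, 0]
Echelon form has 3 nonzero rows, so rank(B) = 3.

3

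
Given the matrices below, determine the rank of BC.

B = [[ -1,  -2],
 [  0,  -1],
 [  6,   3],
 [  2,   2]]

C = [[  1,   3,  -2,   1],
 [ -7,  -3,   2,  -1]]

First compute BC:
[[ 13,   3,  -2,   1],
 [  7,   3,  -2,   1],
 [-15,   9,  -6,   3],
 [-12,   0,   0,   0]]
Now row reduce the product.
R2 ← R2 − (7/13)·R1: [0, 18/13, -12/13, 6/13]
R3 ← R3 + (15/13)·R1: [0, 162/13, -108/13, 54/13]
R4 ← R4 + (12/13)·R1: [0, 36/13, -24/13, 12/13]
R3 ← R3 − (9)·R2: [0, 0, 0, 0]
R4 ← R4 − (2)·R2: [0, 0, 0, 0]
2 nonzero rows, so rank(BC) = 2.

2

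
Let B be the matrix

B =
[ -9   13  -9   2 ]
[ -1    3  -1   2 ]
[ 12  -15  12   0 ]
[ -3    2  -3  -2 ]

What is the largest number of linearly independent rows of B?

2

Row reduce to echelon form.
R2 ← R2 − (1/9)·R1: [0, 14/9, 0, 16/9]
R3 ← R3 + (4/3)·R1: [0, 7/3, 0, 8/3]
R4 ← R4 − (1/3)·R1: [0, -7/3, 0, -8/3]
R3 ← R3 − (3/2)·R2: [0, 0, 0, 0]
R4 ← R4 + (3/2)·R2: [0, 0, 0, 0]
Echelon form has 2 nonzero rows, so rank(B) = 2.
The rank gives the maximum number of linearly independent rows: 2.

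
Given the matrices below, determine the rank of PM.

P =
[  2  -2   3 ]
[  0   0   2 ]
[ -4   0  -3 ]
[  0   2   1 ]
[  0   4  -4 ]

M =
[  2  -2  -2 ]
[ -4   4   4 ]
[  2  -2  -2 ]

1

First compute PM:
[[ 18, -18, -18],
 [  4,  -4,  -4],
 [-14,  14,  14],
 [ -6,   6,   6],
 [-24,  24,  24]]
Now row reduce the product.
R2 ← R2 − (2/9)·R1: [0, 0, 0]
R3 ← R3 + (7/9)·R1: [0, 0, 0]
R4 ← R4 + (1/3)·R1: [0, 0, 0]
R5 ← R5 + (4/3)·R1: [0, 0, 0]
1 nonzero row, so rank(PM) = 1.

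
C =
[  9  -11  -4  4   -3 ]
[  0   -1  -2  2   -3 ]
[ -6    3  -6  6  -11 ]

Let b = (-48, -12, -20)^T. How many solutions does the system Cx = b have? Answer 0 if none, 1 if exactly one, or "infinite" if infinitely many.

Row reduce the augmented matrix [C | b].
R3 ← R3 + (2/3)·R1: [0, -13/3, -26/3, 26/3, -13, -52]
R3 ← R3 − (13/3)·R2: [0, 0, 0, 0, 0, 0]
The echelon form has 2 nonzero rows, and every pivot lies in the first 5 columns, so rank(C) = rank([C|b]) = 2.
The system is consistent.
rank = 2 < 5 unknowns, so there are infinitely many solutions.

infinite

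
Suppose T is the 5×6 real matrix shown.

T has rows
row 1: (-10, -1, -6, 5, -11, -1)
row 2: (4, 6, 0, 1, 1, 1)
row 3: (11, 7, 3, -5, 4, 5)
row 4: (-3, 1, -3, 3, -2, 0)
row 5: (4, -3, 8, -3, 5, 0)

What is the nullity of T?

1

Row reduce to echelon form.
R2 ← R2 + (2/5)·R1: [0, 28/5, -12/5, 3, -17/5, 3/5]
R3 ← R3 + (11/10)·R1: [0, 59/10, -18/5, 1/2, -81/10, 39/10]
R4 ← R4 − (3/10)·R1: [0, 13/10, -6/5, 3/2, 13/10, 3/10]
R5 ← R5 + (2/5)·R1: [0, -17/5, 28/5, -1, 3/5, -2/5]
R3 ← R3 − (59/56)·R2: [0, 0, -15/14, -149/56, -253/56, 183/56]
R4 ← R4 − (13/56)·R2: [0, 0, -9/14, 45/56, 117/56, 9/56]
R5 ← R5 + (17/28)·R2: [0, 0, 29/7, 23/28, -41/28, -1/28]
R4 ← R4 − (3/5)·R3: [0, 0, 0, 12/5, 24/5, -9/5]
R5 ← R5 + (58/15)·R3: [0, 0, 0, -142/15, -284/15, 63/5]
R5 ← R5 + (71/18)·R4: [0, 0, 0, 0, 0, 11/2]
5 nonzero rows, so rank(T) = 5.
T has 6 columns; by rank–nullity, nullity = 6 − 5 = 1.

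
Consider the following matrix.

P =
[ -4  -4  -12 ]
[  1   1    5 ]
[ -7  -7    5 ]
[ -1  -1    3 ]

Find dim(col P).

Row reduce to echelon form.
R2 ← R2 + (1/4)·R1: [0, 0, 2]
R3 ← R3 − (7/4)·R1: [0, 0, 26]
R4 ← R4 − (1/4)·R1: [0, 0, 6]
R3 ← R3 − (13)·R2: [0, 0, 0]
R4 ← R4 − (3)·R2: [0, 0, 0]
Echelon form has 2 nonzero rows, so rank(P) = 2.
The column space has dimension equal to the rank: 2.

2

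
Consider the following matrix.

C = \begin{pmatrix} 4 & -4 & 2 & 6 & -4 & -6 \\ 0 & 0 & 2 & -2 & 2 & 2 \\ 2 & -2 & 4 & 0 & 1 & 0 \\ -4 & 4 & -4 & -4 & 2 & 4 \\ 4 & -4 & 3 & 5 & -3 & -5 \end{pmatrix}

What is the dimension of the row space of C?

2

Row reduce to echelon form.
R3 ← R3 − (1/2)·R1: [0, 0, 3, -3, 3, 3]
R4 ← R4 + R1: [0, 0, -2, 2, -2, -2]
R5 ← R5 − R1: [0, 0, 1, -1, 1, 1]
R3 ← R3 − (3/2)·R2: [0, 0, 0, 0, 0, 0]
R4 ← R4 + R2: [0, 0, 0, 0, 0, 0]
R5 ← R5 − (1/2)·R2: [0, 0, 0, 0, 0, 0]
Echelon form has 2 nonzero rows, so rank(C) = 2.
The row space has dimension equal to the rank: 2.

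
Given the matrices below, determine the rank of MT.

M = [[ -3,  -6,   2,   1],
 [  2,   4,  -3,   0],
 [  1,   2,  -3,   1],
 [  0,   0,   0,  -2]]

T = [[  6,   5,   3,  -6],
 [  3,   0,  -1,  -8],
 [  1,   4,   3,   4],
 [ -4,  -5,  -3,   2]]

3

First compute MT:
[[-38, -12,   0,  76],
 [ 21,  -2,  -7, -56],
 [  5, -12, -11, -32],
 [  8,  10,   6,  -4]]
Now row reduce the product.
R2 ← R2 + (21/38)·R1: [0, -164/19, -7, -14]
R3 ← R3 + (5/38)·R1: [0, -258/19, -11, -22]
R4 ← R4 + (4/19)·R1: [0, 142/19, 6, 12]
R3 ← R3 − (129/82)·R2: [0, 0, 1/82, 1/41]
R4 ← R4 + (71/82)·R2: [0, 0, -5/82, -5/41]
R4 ← R4 + (5)·R3: [0, 0, 0, 0]
3 nonzero rows, so rank(MT) = 3.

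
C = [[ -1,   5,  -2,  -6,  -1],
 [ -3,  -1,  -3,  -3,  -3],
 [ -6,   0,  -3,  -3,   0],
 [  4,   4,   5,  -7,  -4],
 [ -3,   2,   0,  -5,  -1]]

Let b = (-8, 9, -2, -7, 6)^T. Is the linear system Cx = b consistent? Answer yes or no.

no

Row reduce the augmented matrix [C | b].
R2 ← R2 − (3)·R1: [0, -16, 3, 15, 0, 33]
R3 ← R3 − (6)·R1: [0, -30, 9, 33, 6, 46]
R4 ← R4 + (4)·R1: [0, 24, -3, -31, -8, -39]
R5 ← R5 − (3)·R1: [0, -13, 6, 13, 2, 30]
R3 ← R3 − (15/8)·R2: [0, 0, 27/8, 39/8, 6, -127/8]
R4 ← R4 + (3/2)·R2: [0, 0, 3/2, -17/2, -8, 21/2]
R5 ← R5 − (13/16)·R2: [0, 0, 57/16, 13/16, 2, 51/16]
R4 ← R4 − (4/9)·R3: [0, 0, 0, -32/3, -32/3, 158/9]
R5 ← R5 − (19/18)·R3: [0, 0, 0, -13/3, -13/3, 359/18]
R5 ← R5 − (13/32)·R4: [0, 0, 0, 0, 0, 205/16]
The echelon form has 5 nonzero rows; the last pivot sits in the augmented column, so rank(C) = 4 but rank([C|b]) = 5.
Since the ranks differ, the system is inconsistent.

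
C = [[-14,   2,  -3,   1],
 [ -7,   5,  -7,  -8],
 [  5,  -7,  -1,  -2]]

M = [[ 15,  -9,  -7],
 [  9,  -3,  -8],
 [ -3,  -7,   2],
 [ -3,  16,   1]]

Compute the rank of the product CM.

3

First compute CM:
[[-186, 157,  77],
 [-15, -31, -13],
 [ 21, -49,  17]]
Now row reduce the product.
R2 ← R2 − (5/62)·R1: [0, -2707/62, -1191/62]
R3 ← R3 + (7/62)·R1: [0, -1939/62, 1593/62]
R3 ← R3 − (1939/2707)·R2: [0, 0, 106800/2707]
3 nonzero rows, so rank(CM) = 3.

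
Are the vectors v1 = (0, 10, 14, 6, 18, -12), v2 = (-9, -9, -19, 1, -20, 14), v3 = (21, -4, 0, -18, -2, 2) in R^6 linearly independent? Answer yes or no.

yes

Form the matrix with these vectors as rows and row reduce.
Swap R1 ↔ R2
R3 ← R3 + (7/3)·R1: [0, -25, -133/3, -47/3, -146/3, 104/3]
R3 ← R3 + (5/2)·R2: [0, 0, -28/3, -2/3, -11/3, 14/3]
3 nonzero rows, so the 3 vectors span a space of dimension 3.
Since 3 = 3, the vectors are linearly independent.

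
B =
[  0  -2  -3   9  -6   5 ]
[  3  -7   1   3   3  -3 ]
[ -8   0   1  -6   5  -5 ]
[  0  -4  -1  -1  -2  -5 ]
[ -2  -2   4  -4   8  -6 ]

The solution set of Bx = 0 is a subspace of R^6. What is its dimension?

Row reduce to echelon form.
Swap R1 ↔ R2
R3 ← R3 + (8/3)·R1: [0, -56/3, 11/3, 2, 13, -13]
R5 ← R5 + (2/3)·R1: [0, -20/3, 14/3, -2, 10, -8]
R3 ← R3 − (28/3)·R2: [0, 0, 95/3, -82, 69, -179/3]
R4 ← R4 − (2)·R2: [0, 0, 5, -19, 10, -15]
R5 ← R5 − (10/3)·R2: [0, 0, 44/3, -32, 30, -74/3]
R4 ← R4 − (3/19)·R3: [0, 0, 0, -115/19, -17/19, -106/19]
R5 ← R5 − (44/95)·R3: [0, 0, 0, 568/95, -186/95, 282/95]
R5 ← R5 + (568/575)·R4: [0, 0, 0, 0, -1634/575, -1462/575]
5 nonzero rows, so rank(B) = 5.
B has 6 columns; by rank–nullity, nullity = 6 − 5 = 1.

1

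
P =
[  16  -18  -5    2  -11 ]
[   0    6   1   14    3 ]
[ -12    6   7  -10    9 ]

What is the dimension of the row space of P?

3

Row reduce to echelon form.
R3 ← R3 + (3/4)·R1: [0, -15/2, 13/4, -17/2, 3/4]
R3 ← R3 + (5/4)·R2: [0, 0, 9/2, 9, 9/2]
Echelon form has 3 nonzero rows, so rank(P) = 3.
The row space has dimension equal to the rank: 3.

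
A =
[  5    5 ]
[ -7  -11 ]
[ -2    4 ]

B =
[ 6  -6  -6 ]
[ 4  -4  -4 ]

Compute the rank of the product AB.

1

First compute AB:
[[ 50, -50, -50],
 [-86,  86,  86],
 [  4,  -4,  -4]]
Now row reduce the product.
R2 ← R2 + (43/25)·R1: [0, 0, 0]
R3 ← R3 − (2/25)·R1: [0, 0, 0]
1 nonzero row, so rank(AB) = 1.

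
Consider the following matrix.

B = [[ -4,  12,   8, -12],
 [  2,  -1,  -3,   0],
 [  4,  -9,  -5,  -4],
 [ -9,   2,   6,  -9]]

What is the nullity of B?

Row reduce to echelon form.
R2 ← R2 + (1/2)·R1: [0, 5, 1, -6]
R3 ← R3 + R1: [0, 3, 3, -16]
R4 ← R4 − (9/4)·R1: [0, -25, -12, 18]
R3 ← R3 − (3/5)·R2: [0, 0, 12/5, -62/5]
R4 ← R4 + (5)·R2: [0, 0, -7, -12]
R4 ← R4 + (35/12)·R3: [0, 0, 0, -289/6]
4 nonzero rows, so rank(B) = 4.
B has 4 columns; by rank–nullity, nullity = 4 − 4 = 0.

0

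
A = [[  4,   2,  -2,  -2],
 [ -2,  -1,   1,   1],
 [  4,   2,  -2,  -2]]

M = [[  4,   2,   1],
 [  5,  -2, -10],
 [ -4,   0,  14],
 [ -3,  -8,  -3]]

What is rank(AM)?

1

First compute AM:
[[ 40,  20, -38],
 [-20, -10,  19],
 [ 40,  20, -38]]
Now row reduce the product.
R2 ← R2 + (1/2)·R1: [0, 0, 0]
R3 ← R3 − R1: [0, 0, 0]
1 nonzero row, so rank(AM) = 1.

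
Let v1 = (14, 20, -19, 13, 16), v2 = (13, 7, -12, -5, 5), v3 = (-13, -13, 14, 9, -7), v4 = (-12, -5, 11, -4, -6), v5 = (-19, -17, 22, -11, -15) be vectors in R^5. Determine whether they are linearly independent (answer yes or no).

Form the matrix with these vectors as rows and row reduce.
R2 ← R2 − (13/14)·R1: [0, -81/7, 79/14, -239/14, -69/7]
R3 ← R3 + (13/14)·R1: [0, 39/7, -51/14, 295/14, 55/7]
R4 ← R4 + (6/7)·R1: [0, 85/7, -37/7, 50/7, 54/7]
R5 ← R5 + (19/14)·R1: [0, 71/7, -53/14, 93/14, 47/7]
R3 ← R3 + (13/27)·R2: [0, 0, -25/27, 347/27, 28/9]
R4 ← R4 + (85/81)·R2: [0, 0, 103/162, -1745/162, -71/27]
R5 ← R5 + (71/81)·R2: [0, 0, 94/81, -674/81, -52/27]
R4 ← R4 + (103/150)·R3: [0, 0, 0, -146/75, -37/75]
R5 ← R5 + (94/75)·R3: [0, 0, 0, 584/75, 148/75]
R5 ← R5 + (4)·R4: [0, 0, 0, 0, 0]
4 nonzero rows, so the 5 vectors span a space of dimension 4.
Since 4 < 5, the vectors are linearly dependent.

no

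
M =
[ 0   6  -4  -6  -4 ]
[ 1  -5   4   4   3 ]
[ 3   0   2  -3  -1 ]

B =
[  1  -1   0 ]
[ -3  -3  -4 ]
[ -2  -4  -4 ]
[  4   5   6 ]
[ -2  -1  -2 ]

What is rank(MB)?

First compute MB:
[[-26, -28, -36],
 [ 18,  15,  22],
 [-11, -25, -24]]
Now row reduce the product.
R2 ← R2 + (9/13)·R1: [0, -57/13, -38/13]
R3 ← R3 − (11/26)·R1: [0, -171/13, -114/13]
R3 ← R3 − (3)·R2: [0, 0, 0]
2 nonzero rows, so rank(MB) = 2.

2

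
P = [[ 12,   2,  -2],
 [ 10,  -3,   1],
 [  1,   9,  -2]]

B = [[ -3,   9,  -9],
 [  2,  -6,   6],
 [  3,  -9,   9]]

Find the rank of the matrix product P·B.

1

First compute PB:
[[-38, 114, -114],
 [-33,  99, -99],
 [  9, -27,  27]]
Now row reduce the product.
R2 ← R2 − (33/38)·R1: [0, 0, 0]
R3 ← R3 + (9/38)·R1: [0, 0, 0]
1 nonzero row, so rank(PB) = 1.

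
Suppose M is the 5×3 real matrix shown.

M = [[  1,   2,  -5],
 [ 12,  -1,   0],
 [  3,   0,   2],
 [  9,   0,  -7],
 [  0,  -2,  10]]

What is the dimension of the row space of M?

3

Row reduce to echelon form.
R2 ← R2 − (12)·R1: [0, -25, 60]
R3 ← R3 − (3)·R1: [0, -6, 17]
R4 ← R4 − (9)·R1: [0, -18, 38]
R3 ← R3 − (6/25)·R2: [0, 0, 13/5]
R4 ← R4 − (18/25)·R2: [0, 0, -26/5]
R5 ← R5 − (2/25)·R2: [0, 0, 26/5]
R4 ← R4 + (2)·R3: [0, 0, 0]
R5 ← R5 − (2)·R3: [0, 0, 0]
Echelon form has 3 nonzero rows, so rank(M) = 3.
The row space has dimension equal to the rank: 3.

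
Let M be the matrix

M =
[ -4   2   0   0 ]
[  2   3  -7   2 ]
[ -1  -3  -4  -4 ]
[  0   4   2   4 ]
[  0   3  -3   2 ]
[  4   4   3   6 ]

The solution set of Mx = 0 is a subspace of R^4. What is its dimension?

Row reduce to echelon form.
R2 ← R2 + (1/2)·R1: [0, 4, -7, 2]
R3 ← R3 − (1/4)·R1: [0, -7/2, -4, -4]
R6 ← R6 + R1: [0, 6, 3, 6]
R3 ← R3 + (7/8)·R2: [0, 0, -81/8, -9/4]
R4 ← R4 − R2: [0, 0, 9, 2]
R5 ← R5 − (3/4)·R2: [0, 0, 9/4, 1/2]
R6 ← R6 − (3/2)·R2: [0, 0, 27/2, 3]
R4 ← R4 + (8/9)·R3: [0, 0, 0, 0]
R5 ← R5 + (2/9)·R3: [0, 0, 0, 0]
R6 ← R6 + (4/3)·R3: [0, 0, 0, 0]
3 nonzero rows, so rank(M) = 3.
M has 4 columns; by rank–nullity, nullity = 4 − 3 = 1.

1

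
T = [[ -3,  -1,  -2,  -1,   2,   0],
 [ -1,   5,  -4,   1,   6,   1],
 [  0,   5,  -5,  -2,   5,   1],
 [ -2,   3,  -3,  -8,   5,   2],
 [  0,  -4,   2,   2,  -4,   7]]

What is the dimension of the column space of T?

5

Row reduce to echelon form.
R2 ← R2 − (1/3)·R1: [0, 16/3, -10/3, 4/3, 16/3, 1]
R4 ← R4 − (2/3)·R1: [0, 11/3, -5/3, -22/3, 11/3, 2]
R3 ← R3 − (15/16)·R2: [0, 0, -15/8, -13/4, 0, 1/16]
R4 ← R4 − (11/16)·R2: [0, 0, 5/8, -33/4, 0, 21/16]
R5 ← R5 + (3/4)·R2: [0, 0, -1/2, 3, 0, 31/4]
R4 ← R4 + (1/3)·R3: [0, 0, 0, -28/3, 0, 4/3]
R5 ← R5 − (4/15)·R3: [0, 0, 0, 58/15, 0, 116/15]
R5 ← R5 + (29/70)·R4: [0, 0, 0, 0, 0, 58/7]
Echelon form has 5 nonzero rows, so rank(T) = 5.
The column space has dimension equal to the rank: 5.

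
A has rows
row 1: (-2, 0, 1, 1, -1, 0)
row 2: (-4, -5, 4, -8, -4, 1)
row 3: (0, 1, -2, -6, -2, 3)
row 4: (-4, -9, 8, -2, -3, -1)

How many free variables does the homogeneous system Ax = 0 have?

Row reduce to echelon form.
R2 ← R2 − (2)·R1: [0, -5, 2, -10, -2, 1]
R4 ← R4 − (2)·R1: [0, -9, 6, -4, -1, -1]
R3 ← R3 + (1/5)·R2: [0, 0, -8/5, -8, -12/5, 16/5]
R4 ← R4 − (9/5)·R2: [0, 0, 12/5, 14, 13/5, -14/5]
R4 ← R4 + (3/2)·R3: [0, 0, 0, 2, -1, 2]
4 nonzero rows, so rank(A) = 4.
A has 6 columns; by rank–nullity, nullity = 6 − 4 = 2.

2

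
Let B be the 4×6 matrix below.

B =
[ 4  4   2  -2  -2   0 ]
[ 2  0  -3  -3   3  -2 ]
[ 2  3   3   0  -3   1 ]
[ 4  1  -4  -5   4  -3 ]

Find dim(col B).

Row reduce to echelon form.
R2 ← R2 − (1/2)·R1: [0, -2, -4, -2, 4, -2]
R3 ← R3 − (1/2)·R1: [0, 1, 2, 1, -2, 1]
R4 ← R4 − R1: [0, -3, -6, -3, 6, -3]
R3 ← R3 + (1/2)·R2: [0, 0, 0, 0, 0, 0]
R4 ← R4 − (3/2)·R2: [0, 0, 0, 0, 0, 0]
Echelon form has 2 nonzero rows, so rank(B) = 2.
The column space has dimension equal to the rank: 2.

2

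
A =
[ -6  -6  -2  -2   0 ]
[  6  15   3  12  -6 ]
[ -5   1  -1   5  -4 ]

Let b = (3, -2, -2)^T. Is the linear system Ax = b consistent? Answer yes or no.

no

Row reduce the augmented matrix [A | b].
R2 ← R2 + R1: [0, 9, 1, 10, -6, 1]
R3 ← R3 − (5/6)·R1: [0, 6, 2/3, 20/3, -4, -9/2]
R3 ← R3 − (2/3)·R2: [0, 0, 0, 0, 0, -31/6]
The echelon form has 3 nonzero rows; the last pivot sits in the augmented column, so rank(A) = 2 but rank([A|b]) = 3.
Since the ranks differ, the system is inconsistent.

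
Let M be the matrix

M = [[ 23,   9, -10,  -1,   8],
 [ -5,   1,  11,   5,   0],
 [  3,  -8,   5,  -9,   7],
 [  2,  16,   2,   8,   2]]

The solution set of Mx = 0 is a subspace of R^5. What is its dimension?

Row reduce to echelon form.
R2 ← R2 + (5/23)·R1: [0, 68/23, 203/23, 110/23, 40/23]
R3 ← R3 − (3/23)·R1: [0, -211/23, 145/23, -204/23, 137/23]
R4 ← R4 − (2/23)·R1: [0, 350/23, 66/23, 186/23, 30/23]
R3 ← R3 + (211/68)·R2: [0, 0, 2291/68, 203/34, 193/17]
R4 ← R4 − (175/34)·R2: [0, 0, -1447/34, -281/17, -130/17]
R4 ← R4 + (2894/2291)·R3: [0, 0, 0, -710/79, 15336/2291]
4 nonzero rows, so rank(M) = 4.
M has 5 columns; by rank–nullity, nullity = 5 − 4 = 1.

1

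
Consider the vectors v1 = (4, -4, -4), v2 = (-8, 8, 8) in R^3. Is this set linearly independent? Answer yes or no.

Form the matrix with these vectors as rows and row reduce.
R2 ← R2 + (2)·R1: [0, 0, 0]
1 nonzero row, so the 2 vectors span a space of dimension 1.
Since 1 < 2, the vectors are linearly dependent.

no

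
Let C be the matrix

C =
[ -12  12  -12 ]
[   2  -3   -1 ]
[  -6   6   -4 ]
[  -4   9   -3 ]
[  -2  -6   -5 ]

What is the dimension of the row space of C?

3

Row reduce to echelon form.
R2 ← R2 + (1/6)·R1: [0, -1, -3]
R3 ← R3 − (1/2)·R1: [0, 0, 2]
R4 ← R4 − (1/3)·R1: [0, 5, 1]
R5 ← R5 − (1/6)·R1: [0, -8, -3]
R4 ← R4 + (5)·R2: [0, 0, -14]
R5 ← R5 − (8)·R2: [0, 0, 21]
R4 ← R4 + (7)·R3: [0, 0, 0]
R5 ← R5 − (21/2)·R3: [0, 0, 0]
Echelon form has 3 nonzero rows, so rank(C) = 3.
The row space has dimension equal to the rank: 3.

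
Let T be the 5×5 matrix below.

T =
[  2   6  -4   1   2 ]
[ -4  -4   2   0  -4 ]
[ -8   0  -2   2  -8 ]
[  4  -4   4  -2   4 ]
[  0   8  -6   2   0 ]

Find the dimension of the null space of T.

Row reduce to echelon form.
R2 ← R2 + (2)·R1: [0, 8, -6, 2, 0]
R3 ← R3 + (4)·R1: [0, 24, -18, 6, 0]
R4 ← R4 − (2)·R1: [0, -16, 12, -4, 0]
R3 ← R3 − (3)·R2: [0, 0, 0, 0, 0]
R4 ← R4 + (2)·R2: [0, 0, 0, 0, 0]
R5 ← R5 − R2: [0, 0, 0, 0, 0]
2 nonzero rows, so rank(T) = 2.
T has 5 columns; by rank–nullity, nullity = 5 − 2 = 3.

3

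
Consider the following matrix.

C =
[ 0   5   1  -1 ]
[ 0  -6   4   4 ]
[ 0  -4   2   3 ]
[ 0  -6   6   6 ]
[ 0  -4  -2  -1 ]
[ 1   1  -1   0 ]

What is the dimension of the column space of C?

Row reduce to echelon form.
Swap R1 ↔ R6
R3 ← R3 − (2/3)·R2: [0, 0, -2/3, 1/3]
R4 ← R4 − R2: [0, 0, 2, 2]
R5 ← R5 − (2/3)·R2: [0, 0, -14/3, -11/3]
R6 ← R6 + (5/6)·R2: [0, 0, 13/3, 7/3]
R4 ← R4 + (3)·R3: [0, 0, 0, 3]
R5 ← R5 − (7)·R3: [0, 0, 0, -6]
R6 ← R6 + (13/2)·R3: [0, 0, 0, 9/2]
R5 ← R5 + (2)·R4: [0, 0, 0, 0]
R6 ← R6 − (3/2)·R4: [0, 0, 0, 0]
Echelon form has 4 nonzero rows, so rank(C) = 4.
The column space has dimension equal to the rank: 4.

4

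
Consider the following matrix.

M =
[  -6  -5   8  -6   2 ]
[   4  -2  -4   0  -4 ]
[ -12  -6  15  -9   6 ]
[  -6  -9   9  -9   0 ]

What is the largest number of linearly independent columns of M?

Row reduce to echelon form.
R2 ← R2 + (2/3)·R1: [0, -16/3, 4/3, -4, -8/3]
R3 ← R3 − (2)·R1: [0, 4, -1, 3, 2]
R4 ← R4 − R1: [0, -4, 1, -3, -2]
R3 ← R3 + (3/4)·R2: [0, 0, 0, 0, 0]
R4 ← R4 − (3/4)·R2: [0, 0, 0, 0, 0]
Echelon form has 2 nonzero rows, so rank(M) = 2.
The rank gives the maximum number of linearly independent columns: 2.

2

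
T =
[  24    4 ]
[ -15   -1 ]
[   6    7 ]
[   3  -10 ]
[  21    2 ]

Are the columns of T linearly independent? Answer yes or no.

Row reduce T to echelon form.
R2 ← R2 + (5/8)·R1: [0, 3/2]
R3 ← R3 − (1/4)·R1: [0, 6]
R4 ← R4 − (1/8)·R1: [0, -21/2]
R5 ← R5 − (7/8)·R1: [0, -3/2]
R3 ← R3 − (4)·R2: [0, 0]
R4 ← R4 + (7)·R2: [0, 0]
R5 ← R5 + R2: [0, 0]
2 pivots among 2 columns.
Every column is a pivot column, so the columns are linearly independent.

yes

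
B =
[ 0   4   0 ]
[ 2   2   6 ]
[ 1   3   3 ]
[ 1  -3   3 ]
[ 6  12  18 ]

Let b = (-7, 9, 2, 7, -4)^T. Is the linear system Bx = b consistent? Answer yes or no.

no

Row reduce the augmented matrix [B | b].
Swap R1 ↔ R2
R3 ← R3 − (1/2)·R1: [0, 2, 0, -5/2]
R4 ← R4 − (1/2)·R1: [0, -4, 0, 5/2]
R5 ← R5 − (3)·R1: [0, 6, 0, -31]
R3 ← R3 − (1/2)·R2: [0, 0, 0, 1]
R4 ← R4 + R2: [0, 0, 0, -9/2]
R5 ← R5 − (3/2)·R2: [0, 0, 0, -41/2]
R4 ← R4 + (9/2)·R3: [0, 0, 0, 0]
R5 ← R5 + (41/2)·R3: [0, 0, 0, 0]
The echelon form has 3 nonzero rows; the last pivot sits in the augmented column, so rank(B) = 2 but rank([B|b]) = 3.
Since the ranks differ, the system is inconsistent.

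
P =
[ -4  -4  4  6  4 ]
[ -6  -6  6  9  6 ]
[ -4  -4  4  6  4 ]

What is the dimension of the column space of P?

Row reduce to echelon form.
R2 ← R2 − (3/2)·R1: [0, 0, 0, 0, 0]
R3 ← R3 − R1: [0, 0, 0, 0, 0]
Echelon form has 1 nonzero row, so rank(P) = 1.
The column space has dimension equal to the rank: 1.

1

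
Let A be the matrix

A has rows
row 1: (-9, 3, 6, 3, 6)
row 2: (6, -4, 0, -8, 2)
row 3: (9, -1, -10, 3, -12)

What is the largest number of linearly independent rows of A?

2

Row reduce to echelon form.
R2 ← R2 + (2/3)·R1: [0, -2, 4, -6, 6]
R3 ← R3 + R1: [0, 2, -4, 6, -6]
R3 ← R3 + R2: [0, 0, 0, 0, 0]
Echelon form has 2 nonzero rows, so rank(A) = 2.
The rank gives the maximum number of linearly independent rows: 2.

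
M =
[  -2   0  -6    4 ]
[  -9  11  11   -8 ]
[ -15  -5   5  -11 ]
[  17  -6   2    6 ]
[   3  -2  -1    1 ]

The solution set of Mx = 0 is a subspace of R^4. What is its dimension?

0

Row reduce to echelon form.
R2 ← R2 − (9/2)·R1: [0, 11, 38, -26]
R3 ← R3 − (15/2)·R1: [0, -5, 50, -41]
R4 ← R4 + (17/2)·R1: [0, -6, -49, 40]
R5 ← R5 + (3/2)·R1: [0, -2, -10, 7]
R3 ← R3 + (5/11)·R2: [0, 0, 740/11, -581/11]
R4 ← R4 + (6/11)·R2: [0, 0, -311/11, 284/11]
R5 ← R5 + (2/11)·R2: [0, 0, -34/11, 25/11]
R4 ← R4 + (311/740)·R3: [0, 0, 0, 2679/740]
R5 ← R5 + (17/370)·R3: [0, 0, 0, -57/370]
R5 ← R5 + (2/47)·R4: [0, 0, 0, 0]
4 nonzero rows, so rank(M) = 4.
M has 4 columns; by rank–nullity, nullity = 4 − 4 = 0.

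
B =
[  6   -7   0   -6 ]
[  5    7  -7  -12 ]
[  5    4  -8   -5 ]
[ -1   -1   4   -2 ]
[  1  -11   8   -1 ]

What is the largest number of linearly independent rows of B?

4

Row reduce to echelon form.
R2 ← R2 − (5/6)·R1: [0, 77/6, -7, -7]
R3 ← R3 − (5/6)·R1: [0, 59/6, -8, 0]
R4 ← R4 + (1/6)·R1: [0, -13/6, 4, -3]
R5 ← R5 − (1/6)·R1: [0, -59/6, 8, 0]
R3 ← R3 − (59/77)·R2: [0, 0, -29/11, 59/11]
R4 ← R4 + (13/77)·R2: [0, 0, 31/11, -46/11]
R5 ← R5 + (59/77)·R2: [0, 0, 29/11, -59/11]
R4 ← R4 + (31/29)·R3: [0, 0, 0, 45/29]
R5 ← R5 + R3: [0, 0, 0, 0]
Echelon form has 4 nonzero rows, so rank(B) = 4.
The rank gives the maximum number of linearly independent rows: 4.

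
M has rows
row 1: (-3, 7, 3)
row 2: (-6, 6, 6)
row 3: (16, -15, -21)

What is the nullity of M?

Row reduce to echelon form.
R2 ← R2 − (2)·R1: [0, -8, 0]
R3 ← R3 + (16/3)·R1: [0, 67/3, -5]
R3 ← R3 + (67/24)·R2: [0, 0, -5]
3 nonzero rows, so rank(M) = 3.
M has 3 columns; by rank–nullity, nullity = 3 − 3 = 0.

0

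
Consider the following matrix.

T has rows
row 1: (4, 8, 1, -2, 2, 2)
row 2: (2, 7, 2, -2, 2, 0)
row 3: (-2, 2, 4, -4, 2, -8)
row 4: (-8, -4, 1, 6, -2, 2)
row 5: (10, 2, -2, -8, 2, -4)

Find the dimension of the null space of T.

3

Row reduce to echelon form.
R2 ← R2 − (1/2)·R1: [0, 3, 3/2, -1, 1, -1]
R3 ← R3 + (1/2)·R1: [0, 6, 9/2, -5, 3, -7]
R4 ← R4 + (2)·R1: [0, 12, 3, 2, 2, 6]
R5 ← R5 − (5/2)·R1: [0, -18, -9/2, -3, -3, -9]
R3 ← R3 − (2)·R2: [0, 0, 3/2, -3, 1, -5]
R4 ← R4 − (4)·R2: [0, 0, -3, 6, -2, 10]
R5 ← R5 + (6)·R2: [0, 0, 9/2, -9, 3, -15]
R4 ← R4 + (2)·R3: [0, 0, 0, 0, 0, 0]
R5 ← R5 − (3)·R3: [0, 0, 0, 0, 0, 0]
3 nonzero rows, so rank(T) = 3.
T has 6 columns; by rank–nullity, nullity = 6 − 3 = 3.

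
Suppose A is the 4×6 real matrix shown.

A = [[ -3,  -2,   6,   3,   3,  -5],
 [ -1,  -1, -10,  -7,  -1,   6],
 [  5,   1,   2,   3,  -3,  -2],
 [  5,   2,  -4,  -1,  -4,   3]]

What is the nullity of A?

3

Row reduce to echelon form.
R2 ← R2 − (1/3)·R1: [0, -1/3, -12, -8, -2, 23/3]
R3 ← R3 + (5/3)·R1: [0, -7/3, 12, 8, 2, -31/3]
R4 ← R4 + (5/3)·R1: [0, -4/3, 6, 4, 1, -16/3]
R3 ← R3 − (7)·R2: [0, 0, 96, 64, 16, -64]
R4 ← R4 − (4)·R2: [0, 0, 54, 36, 9, -36]
R4 ← R4 − (9/16)·R3: [0, 0, 0, 0, 0, 0]
3 nonzero rows, so rank(A) = 3.
A has 6 columns; by rank–nullity, nullity = 6 − 3 = 3.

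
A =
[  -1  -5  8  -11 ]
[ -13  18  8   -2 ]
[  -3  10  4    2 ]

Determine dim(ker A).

1

Row reduce to echelon form.
R2 ← R2 − (13)·R1: [0, 83, -96, 141]
R3 ← R3 − (3)·R1: [0, 25, -20, 35]
R3 ← R3 − (25/83)·R2: [0, 0, 740/83, -620/83]
3 nonzero rows, so rank(A) = 3.
A has 4 columns; by rank–nullity, nullity = 4 − 3 = 1.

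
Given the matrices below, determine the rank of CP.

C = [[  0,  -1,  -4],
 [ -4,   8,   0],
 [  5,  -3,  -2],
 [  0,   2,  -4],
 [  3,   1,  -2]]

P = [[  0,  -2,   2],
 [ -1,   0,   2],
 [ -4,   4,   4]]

First compute CP:
[[ 17, -16, -18],
 [ -8,   8,   8],
 [ 11, -18,  -4],
 [ 14, -16, -12],
 [  7, -14,   0]]
Now row reduce the product.
R2 ← R2 + (8/17)·R1: [0, 8/17, -8/17]
R3 ← R3 − (11/17)·R1: [0, -130/17, 130/17]
R4 ← R4 − (14/17)·R1: [0, -48/17, 48/17]
R5 ← R5 − (7/17)·R1: [0, -126/17, 126/17]
R3 ← R3 + (65/4)·R2: [0, 0, 0]
R4 ← R4 + (6)·R2: [0, 0, 0]
R5 ← R5 + (63/4)·R2: [0, 0, 0]
2 nonzero rows, so rank(CP) = 2.

2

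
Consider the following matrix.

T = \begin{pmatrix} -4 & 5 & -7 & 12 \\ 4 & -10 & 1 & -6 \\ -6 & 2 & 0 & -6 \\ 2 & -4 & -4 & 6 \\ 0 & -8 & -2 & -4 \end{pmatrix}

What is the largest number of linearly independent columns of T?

3

Row reduce to echelon form.
R2 ← R2 + R1: [0, -5, -6, 6]
R3 ← R3 − (3/2)·R1: [0, -11/2, 21/2, -24]
R4 ← R4 + (1/2)·R1: [0, -3/2, -15/2, 12]
R3 ← R3 − (11/10)·R2: [0, 0, 171/10, -153/5]
R4 ← R4 − (3/10)·R2: [0, 0, -57/10, 51/5]
R5 ← R5 − (8/5)·R2: [0, 0, 38/5, -68/5]
R4 ← R4 + (1/3)·R3: [0, 0, 0, 0]
R5 ← R5 − (4/9)·R3: [0, 0, 0, 0]
Echelon form has 3 nonzero rows, so rank(T) = 3.
The rank gives the maximum number of linearly independent columns: 3.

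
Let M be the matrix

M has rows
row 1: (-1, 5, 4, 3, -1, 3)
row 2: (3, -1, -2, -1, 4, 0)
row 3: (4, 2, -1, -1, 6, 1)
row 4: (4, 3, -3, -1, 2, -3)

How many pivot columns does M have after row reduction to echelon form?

Row reduce to echelon form.
R2 ← R2 + (3)·R1: [0, 14, 10, 8, 1, 9]
R3 ← R3 + (4)·R1: [0, 22, 15, 11, 2, 13]
R4 ← R4 + (4)·R1: [0, 23, 13, 11, -2, 9]
R3 ← R3 − (11/7)·R2: [0, 0, -5/7, -11/7, 3/7, -8/7]
R4 ← R4 − (23/14)·R2: [0, 0, -24/7, -15/7, -51/14, -81/14]
R4 ← R4 − (24/5)·R3: [0, 0, 0, 27/5, -57/10, -3/10]
Echelon form has 4 nonzero rows, so rank(M) = 4.
Each nonzero row contributes one pivot column: 4 pivot columns.

4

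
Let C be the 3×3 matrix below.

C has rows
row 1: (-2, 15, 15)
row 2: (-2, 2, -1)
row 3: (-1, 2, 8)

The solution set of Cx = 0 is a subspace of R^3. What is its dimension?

0

Row reduce to echelon form.
R2 ← R2 − R1: [0, -13, -16]
R3 ← R3 − (1/2)·R1: [0, -11/2, 1/2]
R3 ← R3 − (11/26)·R2: [0, 0, 189/26]
3 nonzero rows, so rank(C) = 3.
C has 3 columns; by rank–nullity, nullity = 3 − 3 = 0.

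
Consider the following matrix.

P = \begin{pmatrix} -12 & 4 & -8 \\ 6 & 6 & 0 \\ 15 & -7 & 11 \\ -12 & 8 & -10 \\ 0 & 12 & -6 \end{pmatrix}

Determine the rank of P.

2

Row reduce to echelon form.
R2 ← R2 + (1/2)·R1: [0, 8, -4]
R3 ← R3 + (5/4)·R1: [0, -2, 1]
R4 ← R4 − R1: [0, 4, -2]
R3 ← R3 + (1/4)·R2: [0, 0, 0]
R4 ← R4 − (1/2)·R2: [0, 0, 0]
R5 ← R5 − (3/2)·R2: [0, 0, 0]
Echelon form has 2 nonzero rows, so rank(P) = 2.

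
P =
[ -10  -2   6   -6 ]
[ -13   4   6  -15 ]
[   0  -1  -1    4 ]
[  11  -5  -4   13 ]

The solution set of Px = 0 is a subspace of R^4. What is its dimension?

1

Row reduce to echelon form.
R2 ← R2 − (13/10)·R1: [0, 33/5, -9/5, -36/5]
R4 ← R4 + (11/10)·R1: [0, -36/5, 13/5, 32/5]
R3 ← R3 + (5/33)·R2: [0, 0, -14/11, 32/11]
R4 ← R4 + (12/11)·R2: [0, 0, 7/11, -16/11]
R4 ← R4 + (1/2)·R3: [0, 0, 0, 0]
3 nonzero rows, so rank(P) = 3.
P has 4 columns; by rank–nullity, nullity = 4 − 3 = 1.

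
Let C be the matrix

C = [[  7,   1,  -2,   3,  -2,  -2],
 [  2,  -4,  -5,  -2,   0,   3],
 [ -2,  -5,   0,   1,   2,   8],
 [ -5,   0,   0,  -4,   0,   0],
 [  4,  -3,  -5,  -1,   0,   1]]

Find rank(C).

4

Row reduce to echelon form.
R2 ← R2 − (2/7)·R1: [0, -30/7, -31/7, -20/7, 4/7, 25/7]
R3 ← R3 + (2/7)·R1: [0, -33/7, -4/7, 13/7, 10/7, 52/7]
R4 ← R4 + (5/7)·R1: [0, 5/7, -10/7, -13/7, -10/7, -10/7]
R5 ← R5 − (4/7)·R1: [0, -25/7, -27/7, -19/7, 8/7, 15/7]
R3 ← R3 − (11/10)·R2: [0, 0, 43/10, 5, 4/5, 7/2]
R4 ← R4 + (1/6)·R2: [0, 0, -13/6, -7/3, -4/3, -5/6]
R5 ← R5 − (5/6)·R2: [0, 0, -1/6, -1/3, 2/3, -5/6]
R4 ← R4 + (65/129)·R3: [0, 0, 0, 8/43, -40/43, 40/43]
R5 ← R5 + (5/129)·R3: [0, 0, 0, -6/43, 30/43, -30/43]
R5 ← R5 + (3/4)·R4: [0, 0, 0, 0, 0, 0]
Echelon form has 4 nonzero rows, so rank(C) = 4.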